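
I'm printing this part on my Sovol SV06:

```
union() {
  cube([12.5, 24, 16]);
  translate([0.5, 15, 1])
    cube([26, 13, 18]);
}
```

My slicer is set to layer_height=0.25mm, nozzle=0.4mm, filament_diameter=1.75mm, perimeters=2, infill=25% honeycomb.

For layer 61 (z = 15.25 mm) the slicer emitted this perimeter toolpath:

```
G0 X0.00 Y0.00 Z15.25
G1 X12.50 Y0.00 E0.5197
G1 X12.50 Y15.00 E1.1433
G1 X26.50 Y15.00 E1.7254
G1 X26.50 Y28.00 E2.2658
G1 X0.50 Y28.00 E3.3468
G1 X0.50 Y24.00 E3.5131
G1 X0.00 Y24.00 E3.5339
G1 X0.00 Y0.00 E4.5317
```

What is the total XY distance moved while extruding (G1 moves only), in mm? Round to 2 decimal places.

109.00 mm

Sum the Euclidean lengths of each G1 segment: total = 109.00 mm.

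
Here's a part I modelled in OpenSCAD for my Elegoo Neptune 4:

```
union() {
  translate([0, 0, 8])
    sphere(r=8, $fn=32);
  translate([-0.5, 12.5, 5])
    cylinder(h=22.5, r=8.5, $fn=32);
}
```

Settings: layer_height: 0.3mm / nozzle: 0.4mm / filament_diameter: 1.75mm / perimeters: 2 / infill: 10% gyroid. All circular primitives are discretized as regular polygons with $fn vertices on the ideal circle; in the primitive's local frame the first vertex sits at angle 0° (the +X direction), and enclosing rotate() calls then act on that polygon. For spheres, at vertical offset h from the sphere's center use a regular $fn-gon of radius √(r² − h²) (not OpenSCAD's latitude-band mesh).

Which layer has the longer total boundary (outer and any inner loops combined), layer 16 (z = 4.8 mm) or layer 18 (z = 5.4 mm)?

layer 18 (z = 5.4 mm)

Layer 16 (z = 4.8): the sphere: section is a regular 32-gon, circumradius = √(r²−h²) = √(8²−3.2²) = 7.332 (perimeter = 2·32·7.332·sin(180°/32) = 46.00 mm); the cylinder at (-0.5, 12.5) is absent (z outside [5, 27.5]); Merging all regions: only the r=8 sphere is present, so the union is just that shape — boundary = 46.00 mm. So its perimeter = 46.00 mm. Layer 18 (z = 5.4): the r=8 sphere contributes a regular 32-gon of circumradius √(8²−2.6²) = 7.566 (perimeter = 2·32·7.566·sin(180°/32) = 47.46 mm); the r=8.5 cylinder at (-0.5, 12.5) contributes a regular 32-gon of circumradius 8.5 (perimeter = 2·32·8.500·sin(180°/32) = 53.32 mm); Combining (union): the regions partially overlap (shared area 23.87 mm²), so the edge portions inside another operand are dropped and the merged outline is re-measured after clipping — boundary = 79.18 mm. So its perimeter = 79.18 mm. Layer 18 is larger (79.18 vs 46.00 mm).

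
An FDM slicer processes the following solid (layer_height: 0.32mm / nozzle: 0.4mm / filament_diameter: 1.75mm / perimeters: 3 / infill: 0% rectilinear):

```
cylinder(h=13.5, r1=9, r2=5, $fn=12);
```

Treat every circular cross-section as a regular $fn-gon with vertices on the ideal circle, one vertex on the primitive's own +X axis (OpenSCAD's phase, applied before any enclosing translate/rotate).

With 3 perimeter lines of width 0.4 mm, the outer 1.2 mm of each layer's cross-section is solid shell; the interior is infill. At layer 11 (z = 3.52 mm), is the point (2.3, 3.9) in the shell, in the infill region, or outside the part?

At z = 3.52 mm: the cone: at t=0.261 of its height the radius interpolates to r₁+(r₂−r₁)t = 7.957, giving a regular 12-gon of that circumradius. Overall, the cross-section is a single solid region. The nearest boundary edge runs (6.89, 3.98)→(3.98, 6.89); distance from the point to it = 3.30 mm. The point is inside the cross-section and 3.30 mm from the nearest boundary — more than the 1.2 mm shell width (3 × 0.4), so it's in the infill interior.

infill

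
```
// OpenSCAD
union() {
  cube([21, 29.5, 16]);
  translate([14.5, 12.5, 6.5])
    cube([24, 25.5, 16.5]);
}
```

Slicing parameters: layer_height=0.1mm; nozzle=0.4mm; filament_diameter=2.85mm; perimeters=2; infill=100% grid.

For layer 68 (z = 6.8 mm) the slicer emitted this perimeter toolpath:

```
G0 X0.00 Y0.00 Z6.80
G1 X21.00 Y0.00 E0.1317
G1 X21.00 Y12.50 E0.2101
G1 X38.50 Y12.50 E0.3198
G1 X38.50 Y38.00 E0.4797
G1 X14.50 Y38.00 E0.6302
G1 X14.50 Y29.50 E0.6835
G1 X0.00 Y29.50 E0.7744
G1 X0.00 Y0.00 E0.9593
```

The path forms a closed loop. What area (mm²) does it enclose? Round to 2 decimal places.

1121.00 mm²

Apply the shoelace formula to the sequence of (X, Y) vertices; enclosed area = 1121.00 mm².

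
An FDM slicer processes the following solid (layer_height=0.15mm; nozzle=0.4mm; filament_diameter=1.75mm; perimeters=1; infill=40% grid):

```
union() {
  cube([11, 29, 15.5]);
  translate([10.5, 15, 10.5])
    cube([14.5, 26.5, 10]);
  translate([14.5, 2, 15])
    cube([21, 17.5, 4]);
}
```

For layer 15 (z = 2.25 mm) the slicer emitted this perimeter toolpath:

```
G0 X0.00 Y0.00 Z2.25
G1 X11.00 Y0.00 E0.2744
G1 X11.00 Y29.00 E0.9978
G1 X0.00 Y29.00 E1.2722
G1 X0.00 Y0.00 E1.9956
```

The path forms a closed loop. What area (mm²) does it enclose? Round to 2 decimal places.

Apply the shoelace formula to the sequence of (X, Y) vertices; enclosed area = 319.00 mm².

319.00 mm²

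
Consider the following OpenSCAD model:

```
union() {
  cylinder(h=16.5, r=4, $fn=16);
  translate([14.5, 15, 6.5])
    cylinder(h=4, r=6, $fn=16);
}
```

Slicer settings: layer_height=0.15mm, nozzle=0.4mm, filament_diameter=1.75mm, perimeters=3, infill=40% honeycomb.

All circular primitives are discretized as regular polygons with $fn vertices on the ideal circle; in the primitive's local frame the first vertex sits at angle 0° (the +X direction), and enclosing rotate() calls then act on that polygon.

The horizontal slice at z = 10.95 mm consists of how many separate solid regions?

1

At z = 10.95 mm: the cylinder: section is a regular 16-gon, circumradius r=4; the cylinder at (14.5, 15) does not reach this height (z outside [6.5, 10.5]); Merging all regions: only the r=4 cylinder is present, so the union is just that shape — 1 connected region. The result has 1 disconnected region.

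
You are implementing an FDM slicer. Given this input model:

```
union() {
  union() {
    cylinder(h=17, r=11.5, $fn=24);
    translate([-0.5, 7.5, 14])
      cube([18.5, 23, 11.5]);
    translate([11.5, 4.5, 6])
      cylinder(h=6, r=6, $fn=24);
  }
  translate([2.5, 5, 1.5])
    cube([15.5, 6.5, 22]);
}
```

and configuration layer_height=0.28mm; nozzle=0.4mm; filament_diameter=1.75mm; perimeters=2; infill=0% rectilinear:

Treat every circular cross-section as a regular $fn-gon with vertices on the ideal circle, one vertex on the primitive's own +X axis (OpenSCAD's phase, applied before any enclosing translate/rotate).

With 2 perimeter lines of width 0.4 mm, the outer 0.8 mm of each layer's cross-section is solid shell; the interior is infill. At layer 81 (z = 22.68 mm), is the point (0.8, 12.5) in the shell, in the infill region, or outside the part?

infill

At z = 22.68 mm: the cylinder is absent (z outside [0, 17]); the cube at (-0.5, 7.5) (footprint 18.5×23) is included at this height; the cylinder at (11.5, 4.5) is absent (z outside [6, 12]); Combining (union): only the 18.5×23 cube at (-0.5, 7.5) is present, so the union is just that shape — 1 connected region; the cube at (2.5, 5) (footprint 15.5×6.5) is included at this height; Combining (union): the regions partially overlap (shared area 62.00 mm²), so overlapping operands fuse into one piece — 1 connected region. Overall, the cross-section is a single solid region. The nearest boundary edge runs (-0.50, 7.50)→(-0.50, 30.50); distance from the point to it = 1.30 mm. The point is inside the cross-section and 1.30 mm from the nearest boundary — more than the 0.8 mm shell width (2 × 0.4), so it's in the infill interior.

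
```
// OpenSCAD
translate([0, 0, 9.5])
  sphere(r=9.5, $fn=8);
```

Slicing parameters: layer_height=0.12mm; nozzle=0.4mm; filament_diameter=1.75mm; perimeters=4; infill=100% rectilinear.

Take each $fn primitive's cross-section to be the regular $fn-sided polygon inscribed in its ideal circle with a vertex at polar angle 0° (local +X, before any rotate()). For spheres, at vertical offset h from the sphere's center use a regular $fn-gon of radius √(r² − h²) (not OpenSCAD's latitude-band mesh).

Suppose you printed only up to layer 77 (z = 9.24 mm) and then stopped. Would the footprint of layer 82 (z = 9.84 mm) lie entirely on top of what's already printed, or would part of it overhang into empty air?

Compare the two slices. At z = 9.24: the r=9.5 sphere contributes a regular 8-gon of circumradius √(9.5²−0.26²) = 9.496 (area = (8/2)·9.496²·sin(360°/8) = 255.07 mm²). At z = 9.84: the r=9.5 sphere slices to a regular 8-gon of circumradius 9.494 (√(r²−h²) with h=0.34 from center) (area = (8/2)·9.494²·sin(360°/8) = 254.94 mm²). Checking containment: the cross-section at z = 9.84 is a subset of the cross-section at z = 9.24.

entirely on top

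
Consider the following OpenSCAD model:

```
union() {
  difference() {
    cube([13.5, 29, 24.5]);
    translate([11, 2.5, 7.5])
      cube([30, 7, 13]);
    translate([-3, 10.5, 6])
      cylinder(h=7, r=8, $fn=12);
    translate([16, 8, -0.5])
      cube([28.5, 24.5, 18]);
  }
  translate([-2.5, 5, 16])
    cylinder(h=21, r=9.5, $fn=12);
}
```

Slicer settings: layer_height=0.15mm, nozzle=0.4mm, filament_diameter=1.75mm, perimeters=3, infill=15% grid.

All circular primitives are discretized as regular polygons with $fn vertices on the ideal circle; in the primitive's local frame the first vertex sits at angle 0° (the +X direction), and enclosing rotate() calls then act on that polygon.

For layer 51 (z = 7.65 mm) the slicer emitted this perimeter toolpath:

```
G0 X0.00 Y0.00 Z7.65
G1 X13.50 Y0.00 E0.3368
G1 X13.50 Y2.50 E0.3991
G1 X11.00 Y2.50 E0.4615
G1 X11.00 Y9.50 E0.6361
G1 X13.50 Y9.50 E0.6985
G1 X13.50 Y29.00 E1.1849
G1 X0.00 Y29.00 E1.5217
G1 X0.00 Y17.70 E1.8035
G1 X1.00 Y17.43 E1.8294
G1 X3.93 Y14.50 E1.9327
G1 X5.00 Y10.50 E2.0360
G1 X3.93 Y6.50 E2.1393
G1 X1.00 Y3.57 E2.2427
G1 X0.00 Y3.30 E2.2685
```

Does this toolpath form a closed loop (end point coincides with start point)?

no

Start point (G0): (0.00, 0.00). End point (last G1): the path does not return to the start — open.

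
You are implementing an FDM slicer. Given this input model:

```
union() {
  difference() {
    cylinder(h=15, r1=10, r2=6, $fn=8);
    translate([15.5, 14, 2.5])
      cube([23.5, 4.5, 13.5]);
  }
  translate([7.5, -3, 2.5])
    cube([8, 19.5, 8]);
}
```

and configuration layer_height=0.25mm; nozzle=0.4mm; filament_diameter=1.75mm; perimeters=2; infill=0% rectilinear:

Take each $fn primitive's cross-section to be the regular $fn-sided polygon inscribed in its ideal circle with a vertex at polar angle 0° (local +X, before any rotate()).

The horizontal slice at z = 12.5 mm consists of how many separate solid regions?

At z = 12.5 mm: the cone: at t=0.833 of its height the radius interpolates to r₁+(r₂−r₁)t = 6.667, giving a regular 8-gon of that circumradius; the cube at (15.5, 14) (footprint 23.5×4.5) is included at this height; Taking the first minus the rest: starting from the cone, the 23.5×4.5 cube at (15.5, 14) misses the remaining region (no effect) — 1 connected region; the cube at (7.5, -3) is absent (z outside [2.5, 10.5]); Taking the union: only the result so far is present, so the union is just that shape — 1 connected region. The result has 1 disconnected region.

1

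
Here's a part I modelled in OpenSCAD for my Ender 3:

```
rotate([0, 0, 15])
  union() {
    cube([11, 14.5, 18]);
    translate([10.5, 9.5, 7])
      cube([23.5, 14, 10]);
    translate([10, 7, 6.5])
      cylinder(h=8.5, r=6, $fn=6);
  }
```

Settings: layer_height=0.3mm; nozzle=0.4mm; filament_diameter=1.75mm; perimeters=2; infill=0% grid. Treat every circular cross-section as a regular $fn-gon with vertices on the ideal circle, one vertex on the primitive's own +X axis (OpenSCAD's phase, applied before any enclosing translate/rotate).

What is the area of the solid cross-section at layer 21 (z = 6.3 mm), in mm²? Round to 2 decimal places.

At z = 6.3 mm: the cube is present — its section is the full 11×14.5 rectangle (area 159.50 mm²); the cube at (10.5, 9.5) does not reach this height (z outside [7, 17]); the cylinder at (10, 7) does not reach this height (z outside [6.5, 15]); Merging all regions: only the 11×14.5 cube is present, so the union is just that shape — area = 159.50 mm²; (rotated 15° about Z; rotation is an isometry so areas/perimeters/island counts are preserved). Overall, the cross-section is a single solid region. Net area = 159.50 mm².

159.50 mm²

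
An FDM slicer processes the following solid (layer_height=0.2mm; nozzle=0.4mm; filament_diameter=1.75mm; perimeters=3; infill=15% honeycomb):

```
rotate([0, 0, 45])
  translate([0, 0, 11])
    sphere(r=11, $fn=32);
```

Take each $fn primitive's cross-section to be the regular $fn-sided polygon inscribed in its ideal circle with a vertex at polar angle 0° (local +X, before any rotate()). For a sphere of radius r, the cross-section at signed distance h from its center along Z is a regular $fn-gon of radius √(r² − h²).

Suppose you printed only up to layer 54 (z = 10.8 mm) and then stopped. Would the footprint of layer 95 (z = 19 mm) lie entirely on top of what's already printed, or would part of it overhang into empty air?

Compare the two slices. At z = 10.8: the r=11 sphere contributes a regular 32-gon of circumradius √(11²−0.2²) = 10.998 (area = (32/2)·10.998²·sin(360°/32) = 377.57 mm²); (rotated 45° about Z; rotation is an isometry so areas/perimeters/island counts are preserved). At z = 19: the r=11 sphere slices to a regular 32-gon of circumradius 7.550 (√(r²−h²) with h=8 from center) (area = (32/2)·7.550²·sin(360°/32) = 177.92 mm²); (rotated 45° about Z; rotation is an isometry so areas/perimeters/island counts are preserved). Checking containment: the cross-section at z = 19 is a subset of the cross-section at z = 10.8.

entirely on top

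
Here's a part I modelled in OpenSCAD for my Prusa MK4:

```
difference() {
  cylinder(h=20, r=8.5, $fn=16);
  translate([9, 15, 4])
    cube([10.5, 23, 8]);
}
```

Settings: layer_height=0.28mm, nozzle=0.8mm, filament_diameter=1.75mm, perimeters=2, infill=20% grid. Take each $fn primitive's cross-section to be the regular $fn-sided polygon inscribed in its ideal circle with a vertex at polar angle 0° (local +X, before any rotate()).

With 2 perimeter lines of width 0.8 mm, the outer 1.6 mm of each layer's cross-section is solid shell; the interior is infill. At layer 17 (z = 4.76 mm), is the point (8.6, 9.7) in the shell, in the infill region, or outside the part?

outside

At z = 4.76 mm: the cylinder: section is a regular 16-gon, circumradius r=8.5; the cube at (9, 15) (footprint 10.5×23) is included at this height; After the difference (first − rest): starting from the r=8.5 cylinder, the 10.5×23 cube at (9, 15) misses the remaining region (no effect) — 1 connected region. Overall, the cross-section is a single solid region. The nearest boundary edge runs (3.25, 7.85)→(6.01, 6.01); distance from the point to it = 4.51 mm. The point is not inside any of the regions above, so it lies outside the cross-section (4.51 mm from the nearest boundary).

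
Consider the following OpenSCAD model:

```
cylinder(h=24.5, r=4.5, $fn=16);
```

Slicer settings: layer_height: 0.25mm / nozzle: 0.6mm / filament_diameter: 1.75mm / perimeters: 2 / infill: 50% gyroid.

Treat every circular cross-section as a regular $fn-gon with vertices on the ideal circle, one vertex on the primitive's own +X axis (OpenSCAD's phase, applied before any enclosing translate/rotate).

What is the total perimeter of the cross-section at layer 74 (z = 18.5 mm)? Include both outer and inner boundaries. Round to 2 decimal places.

28.09 mm

At z = 18.5 mm: the r=4.5 cylinder contributes a regular 16-gon of circumradius 4.5 (perimeter = 2·16·4.500·sin(180°/16) = 28.09 mm). Overall, the cross-section is a single solid region. Total boundary length (outer) = 28.09 mm.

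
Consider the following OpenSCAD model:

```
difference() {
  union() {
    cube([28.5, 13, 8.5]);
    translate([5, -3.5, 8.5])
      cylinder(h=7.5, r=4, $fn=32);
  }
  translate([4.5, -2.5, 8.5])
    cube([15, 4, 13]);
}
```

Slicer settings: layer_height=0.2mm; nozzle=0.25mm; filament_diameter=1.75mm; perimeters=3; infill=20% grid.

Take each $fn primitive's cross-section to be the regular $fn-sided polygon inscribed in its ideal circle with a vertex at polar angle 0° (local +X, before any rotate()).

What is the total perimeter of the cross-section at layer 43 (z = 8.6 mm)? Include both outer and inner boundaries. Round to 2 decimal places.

At z = 8.6 mm: the cube does not reach this height (z outside [0, 8.5]); the r=4 cylinder at (5, -3.5) contributes a regular 32-gon of circumradius 4 (perimeter = 2·32·4.000·sin(180°/32) = 25.09 mm); Taking the union: only the r=4 cylinder at (5, -3.5) is present, so the union is just that shape — boundary = 25.09 mm; the 15×4 cube at (4.5, -2.5) contributes its full rectangle (perimeter 38.00 mm); Taking the first minus the rest: starting from that combined region, the 15×4 cube at (4.5, -2.5) partially overlaps it — only the 10.03 mm² overlap (of its 60.00 mm²) is removed, clipping the outline — boundary = 26.64 mm. Overall, the cross-section is a single solid region. Total boundary length (outer) = 26.64 mm.

26.64 mm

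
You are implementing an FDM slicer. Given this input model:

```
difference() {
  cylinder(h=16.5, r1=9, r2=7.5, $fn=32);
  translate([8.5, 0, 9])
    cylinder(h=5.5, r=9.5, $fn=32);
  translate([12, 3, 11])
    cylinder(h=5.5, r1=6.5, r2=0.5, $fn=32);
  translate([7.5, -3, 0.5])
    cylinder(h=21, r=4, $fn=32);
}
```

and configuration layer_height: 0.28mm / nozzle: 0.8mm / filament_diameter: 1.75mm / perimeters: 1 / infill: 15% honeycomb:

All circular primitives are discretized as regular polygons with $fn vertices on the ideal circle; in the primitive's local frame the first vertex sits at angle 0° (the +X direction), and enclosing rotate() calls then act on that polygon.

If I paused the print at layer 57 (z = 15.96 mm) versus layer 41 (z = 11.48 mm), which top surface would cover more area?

layer 57 (z = 15.96 mm)

Layer 57 (z = 15.96): the cone contributes a regular 32-gon of circumradius 7.549 (interpolated between r1=9 and r2=7.5 at t=0.967) (area = (32/2)·7.549²·sin(360°/32) = 177.89 mm²); the cylinder at (8.5, 0) is not intersected at this z (z outside [9, 14.5]); the cone at (12, 3) (r1=6.5→r2=0.5) has section circumradius 1.089 here — a regular 32-gon (area = (32/2)·1.089²·sin(360°/32) = 3.70 mm²); the r=4 cylinder at (7.5, -3) gives a regular 32-gon of circumradius 4 (constant along its height) (area = (32/2)·4.000²·sin(360°/32) = 49.94 mm²); Subtracting the remaining from the first: starting from the cone (177.89 mm²), the cone at (12, 3) misses the remaining region (no effect); the r=4 cylinder at (7.5, -3) partially overlaps it — only the 17.97 mm² overlap (of its 49.94 mm²) is removed, clipping the outline — area = 159.92 mm². So its area = 159.92 mm². Layer 41 (z = 11.48): the cone: at t=0.696 of its height the radius interpolates to r₁+(r₂−r₁)t = 7.956, giving a regular 32-gon of that circumradius (area = (32/2)·7.956²·sin(360°/32) = 197.60 mm²); the cylinder at (8.5, 0): section is a regular 32-gon, circumradius r=9.5 (area = (32/2)·9.500²·sin(360°/32) = 281.71 mm²); the cone at (12, 3) contributes a regular 32-gon of circumradius 5.976 (interpolated between r1=6.5 and r2=0.5 at t=0.087) (area = (32/2)·5.976²·sin(360°/32) = 111.49 mm²); the cylinder at (7.5, -3): section is a regular 32-gon, circumradius r=4 (area = (32/2)·4.000²·sin(360°/32) = 49.94 mm²); Subtracting the remaining from the first: starting from the cone (197.60 mm²), the r=9.5 cylinder at (8.5, 0) partially overlaps it — only the 95.14 mm² overlap (of its 281.71 mm²) is removed, clipping the outline; the cone at (12, 3) misses the remaining region (no effect); the r=4 cylinder at (7.5, -3) misses the remaining region (no effect) — area = 102.46 mm². So its area = 102.46 mm². Layer 57 is larger (159.92 vs 102.46 mm²).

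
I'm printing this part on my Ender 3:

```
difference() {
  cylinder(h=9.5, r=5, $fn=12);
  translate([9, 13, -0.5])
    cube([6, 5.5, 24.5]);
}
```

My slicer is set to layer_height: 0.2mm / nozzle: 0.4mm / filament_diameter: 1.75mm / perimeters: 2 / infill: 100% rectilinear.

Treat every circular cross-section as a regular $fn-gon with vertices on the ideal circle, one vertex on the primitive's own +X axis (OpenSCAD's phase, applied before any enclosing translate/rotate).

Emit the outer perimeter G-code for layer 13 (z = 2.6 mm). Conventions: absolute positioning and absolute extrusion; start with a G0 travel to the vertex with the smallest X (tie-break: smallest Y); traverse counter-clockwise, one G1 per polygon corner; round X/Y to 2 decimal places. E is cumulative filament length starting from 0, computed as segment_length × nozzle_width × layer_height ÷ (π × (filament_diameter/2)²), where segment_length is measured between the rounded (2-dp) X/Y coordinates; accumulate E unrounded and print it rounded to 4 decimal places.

G0 X-5.00 Y0.00 Z2.60
G1 X-4.33 Y-2.50 E0.0861
G1 X-2.50 Y-4.33 E0.1722
G1 X0.00 Y-5.00 E0.2582
G1 X2.50 Y-4.33 E0.3443
G1 X4.33 Y-2.50 E0.4304
G1 X5.00 Y0.00 E0.5165
G1 X4.33 Y2.50 E0.6026
G1 X2.50 Y4.33 E0.6887
G1 X0.00 Y5.00 E0.7747
G1 X-2.50 Y4.33 E0.8608
G1 X-4.33 Y2.50 E0.9469
G1 X-5.00 Y0.00 E1.0330

At z = 2.6 mm: the cylinder: section is a regular 12-gon, circumradius r=5; the cube at (9, 13) is present — its section is the full 6×5.5 rectangle; Subtracting the remaining from the first: starting from the r=5 cylinder, the 6×5.5 cube at (9, 13) misses the remaining region (no effect) — 1 connected region. The outline is a single polygon with 12 vertices. Extrusion per mm of travel: 0.4 × 0.2 / (π × 0.875²) = 0.033260. Accumulating E over each segment gives final E = 1.0330.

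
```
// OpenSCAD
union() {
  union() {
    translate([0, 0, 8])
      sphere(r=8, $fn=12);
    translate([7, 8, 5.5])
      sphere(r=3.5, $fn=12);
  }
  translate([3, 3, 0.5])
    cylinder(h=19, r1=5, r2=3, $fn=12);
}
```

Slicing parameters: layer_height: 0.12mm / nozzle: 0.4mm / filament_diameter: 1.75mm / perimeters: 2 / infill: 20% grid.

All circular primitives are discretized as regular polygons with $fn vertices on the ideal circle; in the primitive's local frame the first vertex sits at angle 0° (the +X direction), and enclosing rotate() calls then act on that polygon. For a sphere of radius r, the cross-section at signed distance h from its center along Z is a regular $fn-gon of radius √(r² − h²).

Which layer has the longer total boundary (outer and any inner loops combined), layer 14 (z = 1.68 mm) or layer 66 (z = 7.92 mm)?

Layer 14 (z = 1.68): the sphere: section is a regular 12-gon, circumradius = √(r²−h²) = √(8²−6.32²) = 4.905 (perimeter = 2·12·4.905·sin(180°/12) = 30.47 mm); the sphere at (7, 8) does not reach this height (|z−center|=3.820 > r=3.5); Combining (union): only the r=8 sphere is present, so the union is just that shape — boundary = 30.47 mm; the cone at (3, 3) contributes a regular 12-gon of circumradius 4.876 (interpolated between r1=5 and r2=3 at t=0.062) (perimeter = 2·12·4.876·sin(180°/12) = 30.29 mm); Merging all regions: the regions partially overlap (shared area 32.51 mm²), so the edge portions inside another operand are dropped and the merged outline is re-measured after clipping — boundary = 39.39 mm. So its perimeter = 39.39 mm. Layer 66 (z = 7.92): the r=8 sphere contributes a regular 12-gon of circumradius √(8²−0.08²) = 8.000 (perimeter = 2·12·8.000·sin(180°/12) = 49.69 mm); the r=3.5 sphere at (7, 8) slices to a regular 12-gon of circumradius 2.529 (√(r²−h²) with h=2.42 from center) (perimeter = 2·12·2.529·sin(180°/12) = 15.71 mm); Combining (union): the 2 present regions are separate (no shared area or edge), so areas and boundary lengths simply add and each stays a separate island — boundary = 65.40 mm; the cone at (3, 3) contributes a regular 12-gon of circumradius 4.219 (interpolated between r1=5 and r2=3 at t=0.391) (perimeter = 2·12·4.219·sin(180°/12) = 26.21 mm); Combining (union): the regions partially overlap (shared area 51.66 mm²), so the edge portions inside another operand are dropped and the merged outline is re-measured after clipping — boundary = 62.51 mm. So its perimeter = 62.51 mm. Layer 66 is larger (62.51 vs 39.39 mm).

layer 66 (z = 7.92 mm)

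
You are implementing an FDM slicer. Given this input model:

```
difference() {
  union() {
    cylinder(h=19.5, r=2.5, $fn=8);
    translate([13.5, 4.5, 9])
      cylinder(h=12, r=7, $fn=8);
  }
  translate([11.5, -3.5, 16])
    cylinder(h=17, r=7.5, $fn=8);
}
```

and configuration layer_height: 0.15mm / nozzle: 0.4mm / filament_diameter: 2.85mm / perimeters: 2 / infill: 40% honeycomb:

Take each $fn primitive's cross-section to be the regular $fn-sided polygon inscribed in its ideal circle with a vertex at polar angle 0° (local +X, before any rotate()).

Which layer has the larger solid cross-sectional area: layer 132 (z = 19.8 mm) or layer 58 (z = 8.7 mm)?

layer 132 (z = 19.8 mm)

Layer 132 (z = 19.8): the cylinder does not reach this height (z outside [0, 19.5]); the cylinder at (13.5, 4.5): section is a regular 8-gon, circumradius r=7 (area = (8/2)·7.000²·sin(360°/8) = 138.59 mm²); Combining (union): only the r=7 cylinder at (13.5, 4.5) is present, so the union is just that shape — area = 138.59 mm²; the cylinder at (11.5, -3.5): section is a regular 8-gon, circumradius r=7.5 (area = (8/2)·7.500²·sin(360°/8) = 159.10 mm²); After the difference (first − rest): starting from the result so far (138.59 mm²), the r=7.5 cylinder at (11.5, -3.5) partially overlaps it — only the 42.05 mm² overlap (of its 159.10 mm²) is removed, clipping the outline — area = 96.54 mm². So its area = 96.54 mm². Layer 58 (z = 8.7): the cylinder: section is a regular 8-gon, circumradius r=2.5 (area = (8/2)·2.500²·sin(360°/8) = 17.68 mm²); the cylinder at (13.5, 4.5) does not reach this height (z outside [9, 21]); Taking the union: only the r=2.5 cylinder is present, so the union is just that shape — area = 17.68 mm²; the cylinder at (11.5, -3.5) does not reach this height (z outside [16, 33]); After the difference (first − rest): none of the subtracted shapes is present at this height, so that combined region is unchanged — area = 17.68 mm². So its area = 17.68 mm². Layer 132 is larger (96.54 vs 17.68 mm²).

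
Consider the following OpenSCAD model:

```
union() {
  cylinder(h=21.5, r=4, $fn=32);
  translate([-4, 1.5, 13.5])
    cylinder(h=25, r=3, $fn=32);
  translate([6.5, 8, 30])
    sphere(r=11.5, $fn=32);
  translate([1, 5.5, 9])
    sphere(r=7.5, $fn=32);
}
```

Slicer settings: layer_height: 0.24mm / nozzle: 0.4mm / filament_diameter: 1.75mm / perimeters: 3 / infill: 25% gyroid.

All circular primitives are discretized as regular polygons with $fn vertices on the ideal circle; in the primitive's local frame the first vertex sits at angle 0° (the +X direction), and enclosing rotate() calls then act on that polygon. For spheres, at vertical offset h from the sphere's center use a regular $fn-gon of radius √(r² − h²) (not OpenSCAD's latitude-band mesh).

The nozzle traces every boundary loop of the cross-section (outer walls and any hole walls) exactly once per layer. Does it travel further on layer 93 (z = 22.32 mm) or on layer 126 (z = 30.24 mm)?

layer 126 (z = 30.24 mm)

Layer 93 (z = 22.32): the cylinder is absent (z outside [0, 21.5]); the cylinder at (-4, 1.5): section is a regular 32-gon, circumradius r=3 (perimeter = 2·32·3.000·sin(180°/32) = 18.82 mm); the sphere at (6.5, 8): section is a regular 32-gon, circumradius = √(r²−h²) = √(11.5²−7.68²) = 8.560 (perimeter = 2·32·8.560·sin(180°/32) = 53.70 mm); the sphere at (1, 5.5) is absent (|z−center|=13.320 > r=7.5); Merging all regions: the 2 present regions are separate (no shared area or edge), so areas and boundary lengths simply add and each stays a separate island — boundary = 72.51 mm. So its perimeter = 72.51 mm. Layer 126 (z = 30.24): the cylinder does not reach this height (z outside [0, 21.5]); the r=3 cylinder at (-4, 1.5) gives a regular 32-gon of circumradius 3 (constant along its height) (perimeter = 2·32·3.000·sin(180°/32) = 18.82 mm); the r=11.5 sphere at (6.5, 8) contributes a regular 32-gon of circumradius √(11.5²−0.24²) = 11.497 (perimeter = 2·32·11.497·sin(180°/32) = 72.12 mm); the sphere at (1, 5.5) is not intersected at this z (|z−center|=21.240 > r=7.5); Taking the union: the regions partially overlap (shared area 8.18 mm²), so the edge portions inside another operand are dropped and the merged outline is re-measured after clipping — boundary = 78.51 mm. So its perimeter = 78.51 mm. Layer 126 is larger (78.51 vs 72.51 mm).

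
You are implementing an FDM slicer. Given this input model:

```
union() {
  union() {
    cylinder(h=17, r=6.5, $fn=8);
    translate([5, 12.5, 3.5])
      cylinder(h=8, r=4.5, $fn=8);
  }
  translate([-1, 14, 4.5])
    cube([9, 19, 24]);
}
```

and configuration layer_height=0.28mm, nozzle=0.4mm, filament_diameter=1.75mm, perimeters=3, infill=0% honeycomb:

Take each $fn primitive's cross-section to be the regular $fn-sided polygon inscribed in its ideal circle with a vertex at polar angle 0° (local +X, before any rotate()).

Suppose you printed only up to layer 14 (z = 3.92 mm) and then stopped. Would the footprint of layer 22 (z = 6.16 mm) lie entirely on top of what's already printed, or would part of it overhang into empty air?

part overhangs

Compare the two slices. At z = 3.92: the r=6.5 cylinder gives a regular 8-gon of circumradius 6.5 (constant along its height) (area = (8/2)·6.500²·sin(360°/8) = 119.50 mm²); the r=4.5 cylinder at (5, 12.5) contributes a regular 8-gon of circumradius 4.5 (area = (8/2)·4.500²·sin(360°/8) = 57.28 mm²); Merging all regions: the 2 present regions are separate (no shared area or edge), so areas and boundary lengths simply add and each stays a separate island — area = 176.78 mm²; the cube at (-1, 14) is absent (z outside [4.5, 28.5]); Merging all regions: only the result so far is present, so the union is just that shape — area = 176.78 mm². At z = 6.16: the cylinder: section is a regular 8-gon, circumradius r=6.5 (area = (8/2)·6.500²·sin(360°/8) = 119.50 mm²); the r=4.5 cylinder at (5, 12.5) contributes a regular 8-gon of circumradius 4.5 (area = (8/2)·4.500²·sin(360°/8) = 57.28 mm²); Combining (union): the 2 present regions are separate (no shared area or edge), so areas and boundary lengths simply add and each stays a separate island — area = 176.78 mm²; the cube at (-1, 14) (footprint 9×19) is included at this height (area 171.00 mm²); Combining (union): the regions partially overlap — summed areas 347.78 mm² minus the doubly-counted overlap 15.17 mm² gives 332.61 mm² — area = 332.61 mm². Checking containment: at z = 6.16 the cross-section extends beyond the z = 3.92 cross-section by about 155.83 mm².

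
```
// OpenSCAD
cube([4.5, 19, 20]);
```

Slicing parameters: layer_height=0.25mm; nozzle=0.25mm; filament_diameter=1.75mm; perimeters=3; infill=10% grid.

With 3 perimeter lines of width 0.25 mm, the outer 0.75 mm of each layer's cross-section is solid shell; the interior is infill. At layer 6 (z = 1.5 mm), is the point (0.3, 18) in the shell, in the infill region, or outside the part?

shell

At z = 1.5 mm: the 4.5×19 cube contributes its full rectangle. Overall, the cross-section is a single solid region. The nearest boundary edge runs (0.00, 19.00)→(0.00, 0.00); distance from the point to it = 0.30 mm. The point is inside the cross-section, 0.30 mm from the nearest boundary — within the 0.75 mm shell band (3 × 0.25).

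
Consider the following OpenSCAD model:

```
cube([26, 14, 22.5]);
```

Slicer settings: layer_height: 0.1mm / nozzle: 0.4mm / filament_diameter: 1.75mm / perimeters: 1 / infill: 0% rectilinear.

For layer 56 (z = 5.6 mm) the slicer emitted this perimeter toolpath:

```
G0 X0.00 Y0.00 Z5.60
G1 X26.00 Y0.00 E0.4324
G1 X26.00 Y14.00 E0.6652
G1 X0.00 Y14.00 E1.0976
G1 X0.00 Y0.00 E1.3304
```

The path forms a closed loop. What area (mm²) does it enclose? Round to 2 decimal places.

Apply the shoelace formula to the sequence of (X, Y) vertices; enclosed area = 364.00 mm².

364.00 mm²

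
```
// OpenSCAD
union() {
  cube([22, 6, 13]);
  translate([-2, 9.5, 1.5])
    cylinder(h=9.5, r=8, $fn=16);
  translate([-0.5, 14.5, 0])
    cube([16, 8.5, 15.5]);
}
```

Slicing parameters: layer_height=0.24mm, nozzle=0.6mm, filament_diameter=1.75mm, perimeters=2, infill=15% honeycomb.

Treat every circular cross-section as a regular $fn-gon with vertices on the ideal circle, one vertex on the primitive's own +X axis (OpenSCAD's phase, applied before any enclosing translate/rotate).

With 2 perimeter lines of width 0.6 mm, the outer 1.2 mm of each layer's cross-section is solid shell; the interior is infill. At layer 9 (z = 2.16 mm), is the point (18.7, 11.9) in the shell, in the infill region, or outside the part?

outside

At z = 2.16 mm: the cube is present — its section is the full 22×6 rectangle; the r=8 cylinder at (-2, 9.5) contributes a regular 16-gon of circumradius 8; the cube at (-0.5, 14.5) is present — its section is the full 16×8.5 rectangle; Combining (union): the regions partially overlap (shared area 21.72 mm²), so overlapping operands fuse into one piece — 1 connected region. Overall, the cross-section is a single solid region. The nearest boundary edge runs (15.50, 23.00)→(15.50, 14.50); distance from the point to it = 4.12 mm. The point is not inside any of the regions above, so it lies outside the cross-section (4.12 mm from the nearest boundary).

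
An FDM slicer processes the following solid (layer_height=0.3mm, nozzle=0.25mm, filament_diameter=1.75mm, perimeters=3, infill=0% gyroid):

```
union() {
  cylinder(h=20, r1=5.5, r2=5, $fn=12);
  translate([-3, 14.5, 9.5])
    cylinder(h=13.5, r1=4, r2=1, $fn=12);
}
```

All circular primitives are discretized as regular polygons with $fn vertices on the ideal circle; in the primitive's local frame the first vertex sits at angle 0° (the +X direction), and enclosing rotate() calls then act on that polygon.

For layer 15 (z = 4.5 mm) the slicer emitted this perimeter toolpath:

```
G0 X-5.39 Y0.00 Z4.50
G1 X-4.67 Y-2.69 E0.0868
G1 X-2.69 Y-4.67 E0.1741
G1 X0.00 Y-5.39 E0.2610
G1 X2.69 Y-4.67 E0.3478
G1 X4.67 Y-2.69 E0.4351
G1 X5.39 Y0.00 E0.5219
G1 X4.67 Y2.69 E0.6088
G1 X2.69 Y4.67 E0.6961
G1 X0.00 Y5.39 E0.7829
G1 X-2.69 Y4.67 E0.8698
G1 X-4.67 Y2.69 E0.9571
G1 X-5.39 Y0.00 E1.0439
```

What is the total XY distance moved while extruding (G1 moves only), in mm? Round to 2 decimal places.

33.48 mm

Sum the Euclidean lengths of each G1 segment: total = 33.48 mm.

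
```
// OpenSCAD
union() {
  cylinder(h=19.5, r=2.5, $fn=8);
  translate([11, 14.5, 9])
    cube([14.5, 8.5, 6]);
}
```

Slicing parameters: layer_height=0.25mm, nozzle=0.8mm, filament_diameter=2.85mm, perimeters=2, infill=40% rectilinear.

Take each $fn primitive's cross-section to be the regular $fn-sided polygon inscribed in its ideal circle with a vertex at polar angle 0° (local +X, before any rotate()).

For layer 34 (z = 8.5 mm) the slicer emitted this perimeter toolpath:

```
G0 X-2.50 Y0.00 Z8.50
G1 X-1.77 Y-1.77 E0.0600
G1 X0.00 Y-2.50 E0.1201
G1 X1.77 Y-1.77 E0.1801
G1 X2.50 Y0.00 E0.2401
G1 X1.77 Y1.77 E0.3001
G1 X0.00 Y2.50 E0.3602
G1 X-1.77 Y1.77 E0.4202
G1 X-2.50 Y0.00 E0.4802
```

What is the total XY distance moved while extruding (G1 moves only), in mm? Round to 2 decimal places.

15.32 mm

Sum the Euclidean lengths of each G1 segment: total = 15.32 mm.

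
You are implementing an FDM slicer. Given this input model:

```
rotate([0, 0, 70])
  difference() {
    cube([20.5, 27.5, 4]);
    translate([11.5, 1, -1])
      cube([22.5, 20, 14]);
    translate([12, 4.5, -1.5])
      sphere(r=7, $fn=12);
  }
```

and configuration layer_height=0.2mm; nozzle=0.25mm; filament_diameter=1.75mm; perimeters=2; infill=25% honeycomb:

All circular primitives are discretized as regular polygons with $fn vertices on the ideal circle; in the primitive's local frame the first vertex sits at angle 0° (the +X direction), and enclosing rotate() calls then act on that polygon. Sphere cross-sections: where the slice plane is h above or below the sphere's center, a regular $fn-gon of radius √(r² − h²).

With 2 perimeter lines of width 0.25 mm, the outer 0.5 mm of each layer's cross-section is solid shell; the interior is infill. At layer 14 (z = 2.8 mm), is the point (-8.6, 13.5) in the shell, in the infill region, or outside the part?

infill

At z = 2.8 mm: the cube (footprint 20.5×27.5) is included at this height; the cube at (11.5, 1) (footprint 22.5×20) is included at this height; the r=7 sphere at (12, 4.5) slices to a regular 12-gon of circumradius 5.524 (√(r²−h²) with h=4.3 from center); After the difference (first − rest): starting from the 20.5×27.5 cube, the 22.5×20 cube at (11.5, 1) partially overlaps it — only the 180.00 mm² overlap (of its 450.00 mm²) is removed, clipping the outline; the r=7 sphere at (12, 4.5) partially overlaps it — only the 42.99 mm² overlap (of its 91.53 mm²) is removed, clipping the outline — 2 connected regions; (whole slice rotated 70° about Z — lengths, areas and connectivity unchanged). Overall, the cross-section has 2 separate islands. Undo the 70° rotation: the query point maps to (9.744, 12.699) in the un-rotated model frame. The nearest boundary edge runs (11.50, 21.00)→(11.50, 9.89); distance from the point to it = 1.76 mm. (Shell/infill is judged within the island containing the point — the largest one.) The point is inside the cross-section and 1.76 mm from the nearest boundary — more than the 0.5 mm shell width (2 × 0.25), so it's in the infill interior.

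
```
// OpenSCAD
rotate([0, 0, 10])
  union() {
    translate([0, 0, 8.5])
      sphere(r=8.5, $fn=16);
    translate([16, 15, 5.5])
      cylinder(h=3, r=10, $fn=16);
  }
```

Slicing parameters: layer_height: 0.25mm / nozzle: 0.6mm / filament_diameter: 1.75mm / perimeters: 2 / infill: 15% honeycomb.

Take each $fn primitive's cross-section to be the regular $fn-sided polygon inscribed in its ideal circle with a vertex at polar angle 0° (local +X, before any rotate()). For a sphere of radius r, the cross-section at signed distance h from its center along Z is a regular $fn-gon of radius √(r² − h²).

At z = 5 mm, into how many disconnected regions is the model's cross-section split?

1

At z = 5 mm: the r=8.5 sphere slices to a regular 16-gon of circumradius 7.746 (√(r²−h²) with h=3.5 from center); the cylinder at (16, 15) does not reach this height (z outside [5.5, 8.5]); Combining (union): only the r=8.5 sphere is present, so the union is just that shape — 1 connected region; (rotated 10° about Z; rotation is an isometry so areas/perimeters/island counts are preserved). The result has 1 disconnected region.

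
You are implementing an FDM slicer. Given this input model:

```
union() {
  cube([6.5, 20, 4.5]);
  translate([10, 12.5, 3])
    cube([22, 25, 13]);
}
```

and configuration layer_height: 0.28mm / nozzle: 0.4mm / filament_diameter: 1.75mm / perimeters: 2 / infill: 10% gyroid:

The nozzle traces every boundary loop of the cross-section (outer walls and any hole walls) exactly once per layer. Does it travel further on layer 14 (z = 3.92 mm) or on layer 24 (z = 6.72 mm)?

layer 14 (z = 3.92 mm)

Layer 14 (z = 3.92): the 6.5×20 cube contributes its full rectangle (perimeter 53.00 mm); the 22×25 cube at (10, 12.5) contributes its full rectangle (perimeter 94.00 mm); Combining (union): the 2 present regions are separate (no shared area or edge), so areas and boundary lengths simply add and each stays a separate island — boundary = 147.00 mm. So its perimeter = 147.00 mm. Layer 24 (z = 6.72): the cube is not intersected at this z (z outside [0, 4.5]); the cube at (10, 12.5) (footprint 22×25) is included at this height (perimeter 94.00 mm); Combining (union): only the 22×25 cube at (10, 12.5) is present, so the union is just that shape — boundary = 94.00 mm. So its perimeter = 94.00 mm. Layer 14 is larger (147.00 vs 94.00 mm).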